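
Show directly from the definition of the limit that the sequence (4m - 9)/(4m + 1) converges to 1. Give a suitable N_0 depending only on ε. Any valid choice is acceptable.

N_0 = (5/2)/ε

Let ε > 0. For m ≥ 1, |(4m - 9)/(4m + 1) − 1| = |-40|/(4(4m + 1)) = 40/(4(4m + 1)).
Since 4m + 1 ≥ 4m for m ≥ 1, this is ≤ 40/(4·4m) = (5/2)/m.
So |(4m - 9)/(4m + 1) − 1| < ε whenever m > (5/2)/ε.
Take N_0 = (5/2)/ε. If m > N_0 then |(4m - 9)/(4m + 1) − 1| ≤ (5/2)/m < ε.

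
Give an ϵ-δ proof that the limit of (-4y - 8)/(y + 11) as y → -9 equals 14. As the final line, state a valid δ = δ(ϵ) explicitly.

Let ϵ > 0. We want δ > 0 with 0 < |y + 9| < δ ⇒ |(-4y - 8)/(y + 11) − 14| < ϵ.
Combining over a common denominator, (-4y - 8)/(y + 11) − 14 = [(-4y - 8)·2 − 28·(y + 11)] / [2·(y + 11)] = -36(y + 9) / (2(y + 11)).
So |(-4y - 8)/(y + 11) − 14| = 36|y + 9| / (2·|y + 11|).
Require δ ≤ 1, so |y + 11| ≥ |2| − |y + 9| > 2 − 1 = 1.
Hence |(-4y - 8)/(y + 11) − 14| < 36|y + 9|/(2·1) = 18|y + 9|, which is < ϵ once |y + 9| < (1/18)ϵ.
Take δ = min(1, (1/18)ϵ). Then 0 < |y + 9| < δ forces both bounds, so |(-4y - 8)/(y + 11) − 14| < ϵ.

δ = min(1, (1/18)ϵ)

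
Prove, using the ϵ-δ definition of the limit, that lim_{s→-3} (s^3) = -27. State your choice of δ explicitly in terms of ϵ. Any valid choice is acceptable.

δ = min(1, ϵ/37)

Let ϵ > 0. We seek δ > 0 with 0 < |s + 3| < δ ⇒ |s^3 + 27| < ϵ.
Factor: s^3 + 27 = (s + 3)(s^2 - 3s + 9), so |s^3 + 27| = |s + 3|·|s^2 - 3s + 9|.
Impose δ ≤ 1 so that |s| < 4; then |s^2 - 3s + 9| ≤ 37.
Hence |s^3 + 27| ≤ 37|s + 3|, which is < ϵ once |s + 3| < ϵ/37.
Take δ = min(1, ϵ/37). If 0 < |s + 3| < δ then both bounds hold and |s^3 + 27| ≤ 37|s + 3| < 37·(ϵ/37) = ϵ.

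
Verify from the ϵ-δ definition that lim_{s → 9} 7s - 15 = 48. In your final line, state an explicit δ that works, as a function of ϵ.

δ = ϵ/7

Suppose ϵ > 0. We need δ > 0 so that 0 < |s − 9| < δ implies |(7s - 15) − 48| < ϵ.
Since (7s - 15) − 48 = 7(s − 9), we have |(7s - 15) − 48| = 7|s − 9|.
Thus it suffices that |s − 9| < ϵ/7.
Choosing δ = ϵ/7 gives |(7s - 15) − 48| = 7|s − 9| < ϵ whenever |s − 9| < δ.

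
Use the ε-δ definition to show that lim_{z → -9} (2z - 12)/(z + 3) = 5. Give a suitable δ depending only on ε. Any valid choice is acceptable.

Let ε > 0. We want δ > 0 with 0 < |z + 9| < δ ⇒ |(2z - 12)/(z + 3) − 5| < ε.
Combining over a common denominator, (2z - 12)/(z + 3) − 5 = [(2z - 12)·(-6) − (-30)·(z + 3)] / [(-6)·(z + 3)] = 18(z + 9) / ((-6)(z + 3)).
So |(2z - 12)/(z + 3) − 5| = 18|z + 9| / (6·|z + 3|).
Require δ ≤ 3, so |z + 3| ≥ |-6| − |z + 9| > 6 − 3 = 3.
Hence |(2z - 12)/(z + 3) − 5| < 18|z + 9|/(6·3) = |z + 9|, which is < ε once |z + 9| < ε.
Take δ = min(3, ε). Then 0 < |z + 9| < δ forces both bounds, so |(2z - 12)/(z + 3) − 5| < ε.

δ = min(3, ε)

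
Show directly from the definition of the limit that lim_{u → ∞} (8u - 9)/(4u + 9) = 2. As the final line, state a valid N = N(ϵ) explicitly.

N = (27/4)/ϵ

Let ϵ > 0. We seek N > 0 such that u > N implies |(8u - 9)/(4u + 9) − 2| < ϵ.
(8u - 9)/(4u + 9) − 2 = (4(8u - 9) − 8(4u + 9)) / (4(4u + 9)) = -108/(4(4u + 9)).
For u > 0 we have 4u + 9 > 4u, so |(8u - 9)/(4u + 9) − 2| = 108/(4(4u + 9)) < 108/(4·4u) = (27/4)/u.
Thus |(8u - 9)/(4u + 9) − 2| < ϵ whenever u > (27/4)/ϵ.
Take N = (27/4)/ϵ. If u > N then |(8u - 9)/(4u + 9) − 2| < (27/4)/u < ϵ.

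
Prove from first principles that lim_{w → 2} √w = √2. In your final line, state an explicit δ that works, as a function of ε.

Fix ε > 0. We want δ > 0 such that 0 < |w − 2| < δ implies |√w − √2| < ε.
Multiplying by the conjugate, |√w − √2| = |w − 2|/(√w + √2).
Restrict δ ≤ 2 so that |w − 2| < 2 forces w > 0, and then √w + √2 > √2.
Hence |√w − √2| < |w − 2|/√2, which is < ε once |w − 2| < √2·ε.
Take δ = min(2, √2·ε). If 0 < |w − 2| < δ then w > 0 and |√w − √2| < |w − 2|/√2 < ε.

δ = min(2, √2·ε)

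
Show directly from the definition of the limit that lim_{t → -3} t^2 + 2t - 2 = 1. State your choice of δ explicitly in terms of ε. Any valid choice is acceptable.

Suppose ε > 0. We want δ > 0 such that 0 < |t + 3| < δ implies |(t^2 + 2t - 2) − 1| < ε.
(t^2 + 2t - 2) − 1 = t^2 + 2t - 3 = (t + 3)(t - 1).
So |(t^2 + 2t - 2) − 1| = |t + 3|·|t - 1|.
Assume first that |t + 3| < 1, so |t| < 4. Then |t - 1| ≤ 4 + 1 = 5.
Hence |(t^2 + 2t - 2) − 1| ≤ 5|t + 3| < ε provided |t + 3| < ε/5.
Take δ = min(1, ε/5). Then 0 < |t + 3| < δ gives both |t + 3| < 1 and |t + 3| < ε/5, so |(t^2 + 2t - 2) − 1| < ε.

δ = min(1, ε/5)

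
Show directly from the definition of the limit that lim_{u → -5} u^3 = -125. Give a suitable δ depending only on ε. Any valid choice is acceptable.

δ = min(1, ε/91)

Let ε > 0. We seek δ > 0 with 0 < |u + 5| < δ ⇒ |u^3 + 125| < ε.
Factor: u^3 + 125 = (u + 5)(u^2 - 5u + 25), so |u^3 + 125| = |u + 5|·|u^2 - 5u + 25|.
Impose δ ≤ 1 so that |u| < 6; then |u^2 - 5u + 25| ≤ 91.
Hence |u^3 + 125| ≤ 91|u + 5|, which is < ε once |u + 5| < ε/91.
Take δ = min(1, ε/91). If 0 < |u + 5| < δ then both bounds hold and |u^3 + 125| ≤ 91|u + 5| < 91·(ε/91) = ε.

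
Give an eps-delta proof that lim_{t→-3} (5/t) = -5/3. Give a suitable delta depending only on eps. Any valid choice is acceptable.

delta = min(3/2, (9/10)eps)

Fix eps > 0. We seek delta > 0 such that 0 < |t + 3| < delta implies |5/t + 5/3| < eps.
|5/t + 5/3| = 5·|-3 − t|/(3·|t|) = 5|t + 3|/(3|t|).
Require delta ≤ 3/2 so that |t| > 3 − 3/2 = 3/2, hence 3|t| > 9/2.
Then |5/t + 5/3| < 5|t + 3|/(9/2), which is < eps when |t + 3| < (9/10)eps.
Take delta = min(3/2, (9/10)eps). Then 0 < |t + 3| < delta gives both |t + 3| < 3/2 and |t + 3| < (9/10)eps, so |5/t + 5/3| < eps.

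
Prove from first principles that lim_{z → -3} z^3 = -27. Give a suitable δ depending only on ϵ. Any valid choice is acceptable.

δ = min(1, ϵ/37)

Let ϵ > 0. We seek δ > 0 with 0 < |z + 3| < δ ⇒ |z^3 + 27| < ϵ.
Factor: z^3 + 27 = (z + 3)(z^2 - 3z + 9), so |z^3 + 27| = |z + 3|·|z^2 - 3z + 9|.
Impose δ ≤ 1 so that |z| < 4; then |z^2 - 3z + 9| ≤ 37.
Hence |z^3 + 27| ≤ 37|z + 3|, which is < ϵ once |z + 3| < ϵ/37.
Take δ = min(1, ϵ/37). If 0 < |z + 3| < δ then both bounds hold and |z^3 + 27| ≤ 37|z + 3| < 37·(ϵ/37) = ϵ.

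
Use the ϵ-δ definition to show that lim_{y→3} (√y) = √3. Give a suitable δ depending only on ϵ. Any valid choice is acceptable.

Fix ϵ > 0. We want δ > 0 such that 0 < |y − 3| < δ implies |√y − √3| < ϵ.
Multiplying by the conjugate, |√y − √3| = |y − 3|/(√y + √3).
Restrict δ ≤ 3 so that |y − 3| < 3 forces y > 0, and then √y + √3 > √3.
Hence |√y − √3| < |y − 3|/√3, which is < ϵ once |y − 3| < √3·ϵ.
Take δ = min(3, √3·ϵ). If 0 < |y − 3| < δ then y > 0 and |√y − √3| < |y − 3|/√3 < ϵ.

δ = min(3, √3·ϵ)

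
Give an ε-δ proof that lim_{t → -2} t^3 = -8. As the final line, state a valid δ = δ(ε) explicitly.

Let ε > 0 be given. We seek δ > 0 with 0 < |t + 2| < δ ⇒ |t^3 + 8| < ε.
Factor: t^3 + 8 = (t + 2)(t^2 - 2t + 4), so |t^3 + 8| = |t + 2|·|t^2 - 2t + 4|.
Impose δ ≤ 1 so that |t| < 3; then |t^2 - 2t + 4| ≤ 19.
Hence |t^3 + 8| ≤ 19|t + 2|, which is < ε once |t + 2| < ε/19.
Take δ = min(1, ε/19). If 0 < |t + 2| < δ then both bounds hold and |t^3 + 8| ≤ 19|t + 2| < 19·(ε/19) = ε.

δ = min(1, ε/19)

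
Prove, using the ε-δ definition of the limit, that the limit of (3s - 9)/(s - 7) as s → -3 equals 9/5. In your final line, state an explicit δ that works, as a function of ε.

Let ε > 0 be given. We want δ > 0 with 0 < |s + 3| < δ ⇒ |(3s - 9)/(s - 7) − (9/5)| < ε.
Combining over a common denominator, (3s - 9)/(s - 7) − (9/5) = [(3s - 9)·(-10) − (-18)·(s - 7)] / [(-10)·(s - 7)] = -12(s + 3) / ((-10)(s - 7)).
So |(3s - 9)/(s - 7) − (9/5)| = 12|s + 3| / (10·|s − 7|).
Restrict δ ≤ 5. Then |s + 3| < 5 gives |s − 7| = |(s + 3) + (-10)| ≥ 10 − 5 = 5.
Hence |(3s - 9)/(s - 7) − (9/5)| < 12|s + 3|/(10·5) = (6/25)|s + 3|, which is < ε once |s + 3| < (25/6)ε.
Take δ = min(5, (25/6)ε). Then 0 < |s + 3| < δ forces both bounds, so |(3s - 9)/(s - 7) − (9/5)| < ε.

δ = min(5, (25/6)ε)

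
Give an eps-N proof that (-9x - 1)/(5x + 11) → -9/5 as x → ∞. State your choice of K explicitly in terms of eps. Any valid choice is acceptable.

Let eps > 0 be given. We seek K > 0 such that x > K implies |(-9x - 1)/(5x + 11) + 9/5| < eps.
(-9x - 1)/(5x + 11) + 9/5 = (5(-9x - 1) − (-9)(5x + 11)) / (5(5x + 11)) = 94/(5(5x + 11)).
For x > 0 we have 5x + 11 > 5x, so |(-9x - 1)/(5x + 11) + 9/5| = 94/(5(5x + 11)) < 94/(5·5x) = (94/25)/x.
Thus |(-9x - 1)/(5x + 11) + 9/5| < eps whenever x > (94/25)/eps.
Take K = (94/25)/eps. If x > K then |(-9x - 1)/(5x + 11) + 9/5| < (94/25)/x < eps.

K = (94/25)/eps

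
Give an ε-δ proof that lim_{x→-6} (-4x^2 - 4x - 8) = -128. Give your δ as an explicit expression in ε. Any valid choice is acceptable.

δ = min(1, ε/48)

Let ε > 0 be given. We want δ > 0 such that 0 < |x + 6| < δ implies |(-4x^2 - 4x - 8) + 128| < ε.
(-4x^2 - 4x - 8) + 128 = -4x^2 - 4x + 120 = (x + 6)(-4x + 20).
So |(-4x^2 - 4x - 8) + 128| = |x + 6|·|-4x + 20|.
Require δ ≤ 1. Then |x + 6| < 1 gives |x| < 7, and by the triangle inequality |-4x + 20| ≤ 4·7 + 20 = 48.
Hence |(-4x^2 - 4x - 8) + 128| ≤ 48|x + 6| < ε provided |x + 6| < ε/48.
Take δ = min(1, ε/48). Then 0 < |x + 6| < δ gives both |x + 6| < 1 and |x + 6| < ε/48, so |(-4x^2 - 4x - 8) + 128| < ε.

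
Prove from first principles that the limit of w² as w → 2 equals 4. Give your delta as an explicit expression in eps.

Fix eps > 0. We seek delta > 0 with 0 < |w − 2| < delta ⇒ |w² − 4| < eps.
Factor: w² − 4 = (w − 2)(w + 2), so |w² − 4| = |w − 2|·|w + 2|.
Impose delta ≤ 1 so that |w| < 3; then |w + 2| ≤ 5.
Hence |w² − 4| ≤ 5|w − 2|, which is < eps once |w − 2| < eps/5.
Take delta = min(1, eps/5). If 0 < |w − 2| < delta then both bounds hold and |w² − 4| ≤ 5|w − 2| < 5·(eps/5) = eps.

delta = min(1, eps/5)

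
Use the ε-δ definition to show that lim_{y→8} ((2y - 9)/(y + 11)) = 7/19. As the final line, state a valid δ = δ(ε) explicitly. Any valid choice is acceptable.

δ = min(19/2, (361/62)ε)

Suppose ε > 0. We want δ > 0 with 0 < |y − 8| < δ ⇒ |(2y - 9)/(y + 11) − (7/19)| < ε.
Combining over a common denominator, (2y - 9)/(y + 11) − (7/19) = [(2y - 9)·19 − 7·(y + 11)] / [19·(y + 11)] = 31(y − 8) / (19(y + 11)).
So |(2y - 9)/(y + 11) − (7/19)| = 31|y − 8| / (19·|y + 11|).
Restrict δ ≤ 19/2. Then |y − 8| < 19/2 gives |y + 11| = |(y − 8) + 19| ≥ 19 − 19/2 = 19/2.
Hence |(2y - 9)/(y + 11) − (7/19)| < 31|y − 8|/(19·(19/2)) = (62/361)|y − 8|, which is < ε once |y − 8| < (361/62)ε.
Take δ = min(19/2, (361/62)ε). Then 0 < |y − 8| < δ forces both bounds, so |(2y - 9)/(y + 11) − (7/19)| < ε.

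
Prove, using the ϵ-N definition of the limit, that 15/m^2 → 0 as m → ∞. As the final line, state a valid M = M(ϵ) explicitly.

Let ϵ > 0 be given. For m ≥ 1, |15/m^2 − 0| = 15/m^2.
15/m^2 < ϵ ⇔ m^2 > 15/ϵ ⇔ m > (15/ϵ)^{1/2}.
Take M = (15/ϵ)^{1/2}. Then m > M implies 15/m^2 < ϵ.

M = (15/ϵ)^{1/2}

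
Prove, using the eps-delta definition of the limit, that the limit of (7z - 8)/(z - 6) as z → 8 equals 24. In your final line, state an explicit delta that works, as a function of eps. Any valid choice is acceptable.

Suppose eps > 0. We want delta > 0 with 0 < |z − 8| < delta ⇒ |(7z - 8)/(z - 6) − 24| < eps.
Combining over a common denominator, (7z - 8)/(z - 6) − 24 = [(7z - 8)·2 − 48·(z - 6)] / [2·(z - 6)] = -34(z − 8) / (2(z - 6)).
So |(7z - 8)/(z - 6) − 24| = 34|z − 8| / (2·|z − 6|).
Require delta ≤ 1, so |z − 6| ≥ |2| − |z − 8| > 2 − 1 = 1.
Hence |(7z - 8)/(z - 6) − 24| < 34|z − 8|/(2·1) = 17|z − 8|, which is < eps once |z − 8| < (1/17)eps.
Take delta = min(1, (1/17)eps). Then 0 < |z − 8| < delta forces both bounds, so |(7z - 8)/(z - 6) − 24| < eps.

delta = min(1, (1/17)eps)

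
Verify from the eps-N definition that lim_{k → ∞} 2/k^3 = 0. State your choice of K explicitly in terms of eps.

K = (2/eps)^{1/3}

Suppose eps > 0. For k ≥ 1, |2/k^3 − 0| = 2/k^3.
2/k^3 < eps ⇔ k^3 > 2/eps ⇔ k > (2/eps)^{1/3}.
Take K = (2/eps)^{1/3}. Then k > K implies 2/k^3 < eps.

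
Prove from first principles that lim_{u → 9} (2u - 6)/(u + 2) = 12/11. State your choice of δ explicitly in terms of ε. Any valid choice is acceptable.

Fix ε > 0. We want δ > 0 with 0 < |u − 9| < δ ⇒ |(2u - 6)/(u + 2) − (12/11)| < ε.
Combining over a common denominator, (2u - 6)/(u + 2) − (12/11) = [(2u - 6)·11 − 12·(u + 2)] / [11·(u + 2)] = 10(u − 9) / (11(u + 2)).
So |(2u - 6)/(u + 2) − (12/11)| = 10|u − 9| / (11·|u + 2|).
Require δ ≤ 11/2, so |u + 2| ≥ |11| − |u − 9| > 11 − 11/2 = 11/2.
Hence |(2u - 6)/(u + 2) − (12/11)| < 10|u − 9|/(11·(11/2)) = (20/121)|u − 9|, which is < ε once |u − 9| < (121/20)ε.
Take δ = min(11/2, (121/20)ε). Then 0 < |u − 9| < δ forces both bounds, so |(2u - 6)/(u + 2) − (12/11)| < ε.

δ = min(11/2, (121/20)ε)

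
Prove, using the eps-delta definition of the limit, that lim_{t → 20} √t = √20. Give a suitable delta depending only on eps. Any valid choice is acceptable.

delta = min(20, √20·eps)

Suppose eps > 0. We want delta > 0 such that 0 < |t − 20| < delta implies |√t − √20| < eps.
Rationalise: √t − √20 = (t − 20)/(√t + √20), so |√t − √20| = |t − 20|/(√t + √20).
Restrict delta ≤ 20 so that |t − 20| < 20 forces t > 0, and then √t + √20 > √20.
Hence |√t − √20| < |t − 20|/√20, which is < eps once |t − 20| < √20·eps.
Take delta = min(20, √20·eps). If 0 < |t − 20| < delta then t > 0 and |√t − √20| < |t − 20|/√20 < eps.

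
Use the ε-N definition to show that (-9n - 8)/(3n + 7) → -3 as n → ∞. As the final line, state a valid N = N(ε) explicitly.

Fix ε > 0. For n ≥ 1, |(-9n - 8)/(3n + 7) + 3| = |39|/(3(3n + 7)) = 39/(3(3n + 7)).
Since 3n + 7 ≥ 3n for n ≥ 1, this is ≤ 39/(3·3n) = (13/3)/n.
So |(-9n - 8)/(3n + 7) + 3| < ε whenever n > (13/3)/ε.
Take N = (13/3)/ε. If n > N then |(-9n - 8)/(3n + 7) + 3| ≤ (13/3)/n < ε.

N = (13/3)/ε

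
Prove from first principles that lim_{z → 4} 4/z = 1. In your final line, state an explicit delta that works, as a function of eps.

delta = min(2, 2eps)

Fix eps > 0. We seek delta > 0 such that 0 < |z − 4| < delta implies |4/z − 1| < eps.
|4/z − 1| = 4·|4 − z|/(4·|z|) = 4|z − 4|/(4|z|).
Restrict delta ≤ 2. Then |z − 4| < 2 gives |z| > 2, so 4|z| > 8.
Then |4/z − 1| < 4|z − 4|/8, which is < eps when |z − 4| < 2eps.
Take delta = min(2, 2eps). Then 0 < |z − 4| < delta gives both |z − 4| < 2 and |z − 4| < 2eps, so |4/z − 1| < eps.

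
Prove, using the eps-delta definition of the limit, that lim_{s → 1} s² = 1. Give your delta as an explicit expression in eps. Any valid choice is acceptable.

delta = min(1, eps/3)

Fix eps > 0. We seek delta > 0 with 0 < |s − 1| < delta ⇒ |s² − 1| < eps.
Factor: s² − 1 = (s − 1)(s + 1), so |s² − 1| = |s − 1|·|s + 1|.
Impose delta ≤ 1 so that |s| < 2; then |s + 1| ≤ 3.
Hence |s² − 1| ≤ 3|s − 1|, which is < eps once |s − 1| < eps/3.
Take delta = min(1, eps/3). If 0 < |s − 1| < delta then both bounds hold and |s² − 1| ≤ 3|s − 1| < 3·(eps/3) = eps.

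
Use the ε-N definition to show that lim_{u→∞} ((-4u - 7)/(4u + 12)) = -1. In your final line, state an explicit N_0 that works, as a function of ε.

N_0 = (5/4)/ε

Let ε > 0 be given. We seek N_0 > 0 such that u > N_0 implies |(-4u - 7)/(4u + 12) + 1| < ε.
(-4u - 7)/(4u + 12) + 1 = (4(-4u - 7) − (-4)(4u + 12)) / (4(4u + 12)) = 20/(4(4u + 12)).
For u > 0 we have 4u + 12 > 4u, so |(-4u - 7)/(4u + 12) + 1| = 20/(4(4u + 12)) < 20/(4·4u) = (5/4)/u.
Thus |(-4u - 7)/(4u + 12) + 1| < ε whenever u > (5/4)/ε.
Take N_0 = (5/4)/ε. If u > N_0 then |(-4u - 7)/(4u + 12) + 1| < (5/4)/u < ε.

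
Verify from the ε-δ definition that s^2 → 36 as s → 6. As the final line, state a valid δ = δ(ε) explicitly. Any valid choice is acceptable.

δ = min(1, ε/13)

Suppose ε > 0. We seek δ > 0 with 0 < |s − 6| < δ ⇒ |s^2 − 36| < ε.
Factor: s^2 − 36 = (s − 6)(s + 6), so |s^2 − 36| = |s − 6|·|s + 6|.
Impose δ ≤ 1 so that |s| < 7; then |s + 6| ≤ 13.
Hence |s^2 − 36| ≤ 13|s − 6|, which is < ε once |s − 6| < ε/13.
Take δ = min(1, ε/13). If 0 < |s − 6| < δ then both bounds hold and |s^2 − 36| ≤ 13|s − 6| < 13·(ε/13) = ε.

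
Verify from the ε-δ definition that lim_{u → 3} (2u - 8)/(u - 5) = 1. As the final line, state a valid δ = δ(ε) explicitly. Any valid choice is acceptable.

δ = min(1, ε)

Let ε > 0. We want δ > 0 with 0 < |u − 3| < δ ⇒ |(2u - 8)/(u - 5) − 1| < ε.
Combining over a common denominator, (2u - 8)/(u - 5) − 1 = [(2u - 8)·(-2) − (-2)·(u - 5)] / [(-2)·(u - 5)] = -2(u − 3) / ((-2)(u - 5)).
So |(2u - 8)/(u - 5) − 1| = 2|u − 3| / (2·|u − 5|).
Require δ ≤ 1, so |u − 5| ≥ |-2| − |u − 3| > 2 − 1 = 1.
Hence |(2u - 8)/(u - 5) − 1| < 2|u − 3|/(2·1) = |u − 3|, which is < ε once |u − 3| < ε.
Take δ = min(1, ε). Then 0 < |u − 3| < δ forces both bounds, so |(2u - 8)/(u - 5) − 1| < ε.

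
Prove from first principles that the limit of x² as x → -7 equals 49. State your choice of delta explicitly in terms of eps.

delta = min(2, eps/16)

Let eps > 0 be given. We seek delta > 0 with 0 < |x + 7| < delta ⇒ |x² − 49| < eps.
Factor: x² − 49 = (x + 7)(x - 7), so |x² − 49| = |x + 7|·|x - 7|.
Impose delta ≤ 2 so that |x| < 9; then |x - 7| ≤ 16.
Hence |x² − 49| ≤ 16|x + 7|, which is < eps once |x + 7| < eps/16.
Take delta = min(2, eps/16). If 0 < |x + 7| < delta then both bounds hold and |x² − 49| ≤ 16|x + 7| < 16·(eps/16) = eps.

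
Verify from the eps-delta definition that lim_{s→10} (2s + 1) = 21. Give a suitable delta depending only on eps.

Fix eps > 0. We need delta > 0 so that 0 < |s − 10| < delta implies |(2s + 1) − 21| < eps.
Since (2s + 1) − 21 = 2(s − 10), we have |(2s + 1) − 21| = 2|s − 10|.
So 2|s − 10| < eps exactly when |s − 10| < eps/2.
Take delta = eps/2. If 0 < |s − 10| < delta then |(2s + 1) − 21| = 2|s − 10| < 2·(eps/2) = eps.

delta = eps/2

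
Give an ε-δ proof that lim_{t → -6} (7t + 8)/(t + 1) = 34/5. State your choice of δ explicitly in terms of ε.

Suppose ε > 0. We want δ > 0 with 0 < |t + 6| < δ ⇒ |(7t + 8)/(t + 1) − (34/5)| < ε.
Combining over a common denominator, (7t + 8)/(t + 1) − (34/5) = [(7t + 8)·(-5) − (-34)·(t + 1)] / [(-5)·(t + 1)] = -1(t + 6) / ((-5)(t + 1)).
So |(7t + 8)/(t + 1) − (34/5)| = |t + 6| / (5·|t + 1|).
Require δ ≤ 5/2, so |t + 1| ≥ |-5| − |t + 6| > 5 − 5/2 = 5/2.
Hence |(7t + 8)/(t + 1) − (34/5)| < |t + 6|/(5·(5/2)) = (2/25)|t + 6|, which is < ε once |t + 6| < (25/2)ε.
Take δ = min(5/2, (25/2)ε). Then 0 < |t + 6| < δ forces both bounds, so |(7t + 8)/(t + 1) − (34/5)| < ε.

δ = min(5/2, (25/2)ε)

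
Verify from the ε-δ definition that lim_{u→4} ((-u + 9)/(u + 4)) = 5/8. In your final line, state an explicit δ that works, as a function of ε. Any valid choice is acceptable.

δ = min(4, (32/13)ε)

Fix ε > 0. We want δ > 0 with 0 < |u − 4| < δ ⇒ |(-u + 9)/(u + 4) − (5/8)| < ε.
Combining over a common denominator, (-u + 9)/(u + 4) − (5/8) = [(-u + 9)·8 − 5·(u + 4)] / [8·(u + 4)] = -13(u − 4) / (8(u + 4)).
So |(-u + 9)/(u + 4) − (5/8)| = 13|u − 4| / (8·|u + 4|).
Restrict δ ≤ 4. Then |u − 4| < 4 gives |u + 4| = |(u − 4) + 8| ≥ 8 − 4 = 4.
Hence |(-u + 9)/(u + 4) − (5/8)| < 13|u − 4|/(8·4) = (13/32)|u − 4|, which is < ε once |u − 4| < (32/13)ε.
Take δ = min(4, (32/13)ε). Then 0 < |u − 4| < δ forces both bounds, so |(-u + 9)/(u + 4) − (5/8)| < ε.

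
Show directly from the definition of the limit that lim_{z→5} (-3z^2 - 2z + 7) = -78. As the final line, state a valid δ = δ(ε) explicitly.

δ = min(1, ε/35)

Let ε > 0 be given. We want δ > 0 such that 0 < |z − 5| < δ implies |(-3z^2 - 2z + 7) + 78| < ε.
(-3z^2 - 2z + 7) + 78 = -3z^2 - 2z + 85 = (z − 5)(-3z - 17).
So |(-3z^2 - 2z + 7) + 78| = |z − 5|·|-3z - 17|.
Require δ ≤ 1. Then |z − 5| < 1 gives |z| < 6, and by the triangle inequality |-3z - 17| ≤ 3·6 + 17 = 35.
Hence |(-3z^2 - 2z + 7) + 78| ≤ 35|z − 5| < ε provided |z − 5| < ε/35.
Take δ = min(1, ε/35). Then 0 < |z − 5| < δ gives both |z − 5| < 1 and |z − 5| < ε/35, so |(-3z^2 - 2z + 7) + 78| < ε.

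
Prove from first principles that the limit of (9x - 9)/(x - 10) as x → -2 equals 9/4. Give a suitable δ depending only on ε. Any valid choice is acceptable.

δ = min(6, (8/9)ε)

Let ε > 0 be given. We want δ > 0 with 0 < |x + 2| < δ ⇒ |(9x - 9)/(x - 10) − (9/4)| < ε.
Combining over a common denominator, (9x - 9)/(x - 10) − (9/4) = [(9x - 9)·(-12) − (-27)·(x - 10)] / [(-12)·(x - 10)] = -81(x + 2) / ((-12)(x - 10)).
So |(9x - 9)/(x - 10) − (9/4)| = 81|x + 2| / (12·|x − 10|).
Require δ ≤ 6, so |x − 10| ≥ |-12| − |x + 2| > 12 − 6 = 6.
Hence |(9x - 9)/(x - 10) − (9/4)| < 81|x + 2|/(12·6) = (9/8)|x + 2|, which is < ε once |x + 2| < (8/9)ε.
Take δ = min(6, (8/9)ε). Then 0 < |x + 2| < δ forces both bounds, so |(9x - 9)/(x - 10) − (9/4)| < ε.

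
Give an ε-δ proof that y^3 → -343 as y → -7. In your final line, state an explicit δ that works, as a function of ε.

δ = min(2, ε/193)

Fix ε > 0. We seek δ > 0 with 0 < |y + 7| < δ ⇒ |y^3 + 343| < ε.
Factor: y^3 + 343 = (y + 7)(y^2 - 7y + 49), so |y^3 + 343| = |y + 7|·|y^2 - 7y + 49|.
Restrict δ ≤ 2. Then |y + 7| < 2 gives |y| < 9, so by the triangle inequality |y^2 - 7y + 49| ≤ 9^2 + 7·9 + 49 = 193.
Hence |y^3 + 343| ≤ 193|y + 7|, which is < ε once |y + 7| < ε/193.
Take δ = min(2, ε/193). If 0 < |y + 7| < δ then both bounds hold and |y^3 + 343| ≤ 193|y + 7| < 193·(ε/193) = ε.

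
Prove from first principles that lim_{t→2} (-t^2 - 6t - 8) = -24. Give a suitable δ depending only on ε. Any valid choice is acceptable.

Let ε > 0 be given. We want δ > 0 such that 0 < |t − 2| < δ implies |(-t^2 - 6t - 8) + 24| < ε.
(-t^2 - 6t - 8) + 24 = -t^2 - 6t + 16 = (t − 2)(-t - 8).
So |(-t^2 - 6t - 8) + 24| = |t − 2|·|-t - 8|.
Require δ ≤ 1. Then |t − 2| < 1 gives |t| < 3, and by the triangle inequality |-t - 8| ≤ 3 + 8 = 11.
Hence |(-t^2 - 6t - 8) + 24| ≤ 11|t − 2| < ε provided |t − 2| < ε/11.
Choosing δ = min(1, ε/11) ensures both conditions, hence |(-t^2 - 6t - 8) + 24| < ε.

δ = min(1, ε/11)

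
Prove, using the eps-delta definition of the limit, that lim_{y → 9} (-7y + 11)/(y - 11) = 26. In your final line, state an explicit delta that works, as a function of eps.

delta = min(1, (1/33)eps)

Let eps > 0 be given. We want delta > 0 with 0 < |y − 9| < delta ⇒ |(-7y + 11)/(y - 11) − 26| < eps.
Combining over a common denominator, (-7y + 11)/(y - 11) − 26 = [(-7y + 11)·(-2) − (-52)·(y - 11)] / [(-2)·(y - 11)] = 66(y − 9) / ((-2)(y - 11)).
So |(-7y + 11)/(y - 11) − 26| = 66|y − 9| / (2·|y − 11|).
Require delta ≤ 1, so |y − 11| ≥ |-2| − |y − 9| > 2 − 1 = 1.
Hence |(-7y + 11)/(y - 11) − 26| < 66|y − 9|/(2·1) = 33|y − 9|, which is < eps once |y − 9| < (1/33)eps.
Take delta = min(1, (1/33)eps). Then 0 < |y − 9| < delta forces both bounds, so |(-7y + 11)/(y - 11) − 26| < eps.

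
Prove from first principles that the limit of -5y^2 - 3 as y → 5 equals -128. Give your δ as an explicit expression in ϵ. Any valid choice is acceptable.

Let ϵ > 0. We want δ > 0 such that 0 < |y − 5| < δ implies |(-5y^2 - 3) + 128| < ϵ.
(-5y^2 - 3) + 128 = -5y^2 + 125 = (y − 5)(-5y - 25).
So |(-5y^2 - 3) + 128| = |y − 5|·|-5y - 25|.
Require δ ≤ 1. Then |y − 5| < 1 gives |y| < 6, and by the triangle inequality |-5y - 25| ≤ 5·6 + 25 = 55.
Hence |(-5y^2 - 3) + 128| ≤ 55|y − 5| < ϵ provided |y − 5| < ϵ/55.
Take δ = min(1, ϵ/55). Then 0 < |y − 5| < δ gives both |y − 5| < 1 and |y − 5| < ϵ/55, so |(-5y^2 - 3) + 128| < ϵ.

δ = min(1, ϵ/55)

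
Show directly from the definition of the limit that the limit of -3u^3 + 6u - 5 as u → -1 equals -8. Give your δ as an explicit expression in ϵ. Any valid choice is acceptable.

Let ϵ > 0. We want δ > 0 such that 0 < |u + 1| < δ implies |(-3u^3 + 6u - 5) + 8| < ϵ.
(-3u^3 + 6u - 5) + 8 = -3u^3 + 6u + 3 = (u + 1)(-3u^2 + 3u + 3).
So |(-3u^3 + 6u - 5) + 8| = |u + 1|·|-3u^2 + 3u + 3|.
Assume first that |u + 1| < 1, so |u| < 2. Then |-3u^2 + 3u + 3| ≤ 3·2^2 + 3·2 + 3 = 21.
Hence |(-3u^3 + 6u - 5) + 8| ≤ 21|u + 1| < ϵ provided |u + 1| < ϵ/21.
Choosing δ = min(1, ϵ/21) ensures both conditions, hence |(-3u^3 + 6u - 5) + 8| < ϵ.

δ = min(1, ϵ/21)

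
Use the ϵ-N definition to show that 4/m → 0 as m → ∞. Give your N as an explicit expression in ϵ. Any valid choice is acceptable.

Suppose ϵ > 0. For m ≥ 1, |4/m − 0| = 4/(m) ≤ 4/m.
We need 4/m < ϵ, i.e. m > 4/ϵ.
Take N = 4/ϵ. If m > N then |4/m| ≤ 4/m < ϵ.

N = 4/ϵ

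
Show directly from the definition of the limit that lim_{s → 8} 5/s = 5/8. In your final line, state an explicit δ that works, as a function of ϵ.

Suppose ϵ > 0. We seek δ > 0 such that 0 < |s − 8| < δ implies |5/s − (5/8)| < ϵ.
|5/s − (5/8)| = 5·|8 − s|/(8·|s|) = 5|s − 8|/(8|s|).
Restrict δ ≤ 4. Then |s − 8| < 4 gives |s| > 4, so 8|s| > 32.
Then |5/s − (5/8)| < 5|s − 8|/32, which is < ϵ when |s − 8| < (32/5)ϵ.
Take δ = min(4, (32/5)ϵ). Then 0 < |s − 8| < δ gives both |s − 8| < 4 and |s − 8| < (32/5)ϵ, so |5/s − (5/8)| < ϵ.

δ = min(4, (32/5)ϵ)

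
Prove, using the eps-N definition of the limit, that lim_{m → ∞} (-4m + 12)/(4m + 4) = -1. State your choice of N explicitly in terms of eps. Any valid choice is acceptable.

N = 4/eps

Fix eps > 0. For m ≥ 1, |(-4m + 12)/(4m + 4) + 1| = |64|/(4(4m + 4)) = 64/(4(4m + 4)).
Since 4m + 4 ≥ 4m for m ≥ 1, this is ≤ 64/(4·4m) = 4/m.
So |(-4m + 12)/(4m + 4) + 1| < eps whenever m > 4/eps.
Take N = 4/eps. If m > N then |(-4m + 12)/(4m + 4) + 1| ≤ 4/m < eps.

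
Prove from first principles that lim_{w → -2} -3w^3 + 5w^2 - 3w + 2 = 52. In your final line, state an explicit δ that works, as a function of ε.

Fix ε > 0. We want δ > 0 such that 0 < |w + 2| < δ implies |(-3w^3 + 5w^2 - 3w + 2) − 52| < ε.
(-3w^3 + 5w^2 - 3w + 2) − 52 = -3w^3 + 5w^2 - 3w - 50 = (w + 2)(-3w^2 + 11w - 25).
So |(-3w^3 + 5w^2 - 3w + 2) − 52| = |w + 2|·|-3w^2 + 11w - 25|.
Assume first that |w + 2| < 1, so |w| < 3. Then |-3w^2 + 11w - 25| ≤ 3·3^2 + 11·3 + 25 = 85.
Hence |(-3w^3 + 5w^2 - 3w + 2) − 52| ≤ 85|w + 2| < ε provided |w + 2| < ε/85.
Choosing δ = min(1, ε/85) ensures both conditions, hence |(-3w^3 + 5w^2 - 3w + 2) − 52| < ε.

δ = min(1, ε/85)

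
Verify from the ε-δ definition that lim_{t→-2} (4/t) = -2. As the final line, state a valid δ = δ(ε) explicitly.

Let ε > 0 be given. We seek δ > 0 such that 0 < |t + 2| < δ implies |4/t + 2| < ε.
|4/t + 2| = 4·|-2 − t|/(2·|t|) = 4|t + 2|/(2|t|).
Require δ ≤ 1 so that |t| > 2 − 1 = 1, hence 2|t| > 2.
Then |4/t + 2| < 4|t + 2|/2, which is < ε when |t + 2| < (1/2)ε.
Take δ = min(1, (1/2)ε). Then 0 < |t + 2| < δ gives both |t + 2| < 1 and |t + 2| < (1/2)ε, so |4/t + 2| < ε.

δ = min(1, (1/2)ε)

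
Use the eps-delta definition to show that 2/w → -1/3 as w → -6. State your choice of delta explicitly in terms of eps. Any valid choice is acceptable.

delta = min(3, 9eps)

Fix eps > 0. We seek delta > 0 such that 0 < |w + 6| < delta implies |2/w + 1/3| < eps.
|2/w + 1/3| = 2·|-6 − w|/(6·|w|) = 2|w + 6|/(6|w|).
Require delta ≤ 3 so that |w| > 6 − 3 = 3, hence 6|w| > 18.
Then |2/w + 1/3| < 2|w + 6|/18, which is < eps when |w + 6| < 9eps.
Take delta = min(3, 9eps). Then 0 < |w + 6| < delta gives both |w + 6| < 3 and |w + 6| < 9eps, so |2/w + 1/3| < eps.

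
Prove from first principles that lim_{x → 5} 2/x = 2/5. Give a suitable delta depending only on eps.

Let eps > 0 be given. We seek delta > 0 such that 0 < |x − 5| < delta implies |2/x − (2/5)| < eps.
|2/x − (2/5)| = 2·|5 − x|/(5·|x|) = 2|x − 5|/(5|x|).
Restrict delta ≤ 5/2. Then |x − 5| < 5/2 gives |x| > 5/2, so 5|x| > 25/2.
Then |2/x − (2/5)| < 2|x − 5|/(25/2), which is < eps when |x − 5| < (25/4)eps.
Take delta = min(5/2, (25/4)eps). Then 0 < |x − 5| < delta gives both |x − 5| < 5/2 and |x − 5| < (25/4)eps, so |2/x − (2/5)| < eps.

delta = min(5/2, (25/4)eps)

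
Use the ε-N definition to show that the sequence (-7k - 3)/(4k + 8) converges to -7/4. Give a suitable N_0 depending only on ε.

Fix ε > 0. For k ≥ 1, |(-7k - 3)/(4k + 8) + 7/4| = |44|/(4(4k + 8)) = 44/(4(4k + 8)).
Since 4k + 8 ≥ 4k for k ≥ 1, this is ≤ 44/(4·4k) = (11/4)/k.
So |(-7k - 3)/(4k + 8) + 7/4| < ε whenever k > (11/4)/ε.
Take N_0 = (11/4)/ε. If k > N_0 then |(-7k - 3)/(4k + 8) + 7/4| ≤ (11/4)/k < ε.

N_0 = (11/4)/ε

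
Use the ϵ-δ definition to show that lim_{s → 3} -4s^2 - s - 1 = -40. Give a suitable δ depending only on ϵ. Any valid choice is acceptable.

δ = min(1, ϵ/29)

Let ϵ > 0. We want δ > 0 such that 0 < |s − 3| < δ implies |(-4s^2 - s - 1) + 40| < ϵ.
(-4s^2 - s - 1) + 40 = -4s^2 - s + 39 = (s − 3)(-4s - 13).
So |(-4s^2 - s - 1) + 40| = |s − 3|·|-4s - 13|.
Require δ ≤ 1. Then |s − 3| < 1 gives |s| < 4, and by the triangle inequality |-4s - 13| ≤ 4·4 + 13 = 29.
Hence |(-4s^2 - s - 1) + 40| ≤ 29|s − 3| < ϵ provided |s − 3| < ϵ/29.
Take δ = min(1, ϵ/29). Then 0 < |s − 3| < δ gives both |s − 3| < 1 and |s − 3| < ϵ/29, so |(-4s^2 - s - 1) + 40| < ϵ.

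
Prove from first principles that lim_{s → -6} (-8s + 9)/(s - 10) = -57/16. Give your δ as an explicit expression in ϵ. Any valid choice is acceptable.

Fix ϵ > 0. We want δ > 0 with 0 < |s + 6| < δ ⇒ |(-8s + 9)/(s - 10) + 57/16| < ϵ.
Combining over a common denominator, (-8s + 9)/(s - 10) + 57/16 = [(-8s + 9)·(-16) − 57·(s - 10)] / [(-16)·(s - 10)] = 71(s + 6) / ((-16)(s - 10)).
So |(-8s + 9)/(s - 10) + 57/16| = 71|s + 6| / (16·|s − 10|).
Require δ ≤ 8, so |s − 10| ≥ |-16| − |s + 6| > 16 − 8 = 8.
Hence |(-8s + 9)/(s - 10) + 57/16| < 71|s + 6|/(16·8) = (71/128)|s + 6|, which is < ϵ once |s + 6| < (128/71)ϵ.
Take δ = min(8, (128/71)ϵ). Then 0 < |s + 6| < δ forces both bounds, so |(-8s + 9)/(s - 10) + 57/16| < ϵ.

δ = min(8, (128/71)ϵ)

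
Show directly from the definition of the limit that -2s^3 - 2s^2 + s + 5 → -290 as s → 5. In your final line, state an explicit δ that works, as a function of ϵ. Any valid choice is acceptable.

δ = min(1, ϵ/203)

Let ϵ > 0. We want δ > 0 such that 0 < |s − 5| < δ implies |(-2s^3 - 2s^2 + s + 5) + 290| < ϵ.
(-2s^3 - 2s^2 + s + 5) + 290 = -2s^3 - 2s^2 + s + 295 = (s − 5)(-2s^2 - 12s - 59).
So |(-2s^3 - 2s^2 + s + 5) + 290| = |s − 5|·|-2s^2 - 12s - 59|.
Require δ ≤ 1. Then |s − 5| < 1 gives |s| < 6, and by the triangle inequality |-2s^2 - 12s - 59| ≤ 2·6^2 + 12·6 + 59 = 203.
Hence |(-2s^3 - 2s^2 + s + 5) + 290| ≤ 203|s − 5| < ϵ provided |s − 5| < ϵ/203.
Choosing δ = min(1, ϵ/203) ensures both conditions, hence |(-2s^3 - 2s^2 + s + 5) + 290| < ϵ.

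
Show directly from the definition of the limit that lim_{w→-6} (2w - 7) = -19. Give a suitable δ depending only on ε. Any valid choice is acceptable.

δ = ε/2

Suppose ε > 0. We need δ > 0 so that 0 < |w + 6| < δ implies |(2w - 7) + 19| < ε.
|(2w - 7) + 19| = |2w + 12| = 2|w + 6|.
So 2|w + 6| < ε exactly when |w + 6| < ε/2.
Take δ = ε/2. If 0 < |w + 6| < δ then |(2w - 7) + 19| = 2|w + 6| < 2·(ε/2) = ε.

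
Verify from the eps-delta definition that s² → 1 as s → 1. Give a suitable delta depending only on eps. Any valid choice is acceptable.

delta = min(1, eps/3)

Let eps > 0. We seek delta > 0 with 0 < |s − 1| < delta ⇒ |s² − 1| < eps.
Factor: s² − 1 = (s − 1)(s + 1), so |s² − 1| = |s − 1|·|s + 1|.
Impose delta ≤ 1 so that |s| < 2; then |s + 1| ≤ 3.
Hence |s² − 1| ≤ 3|s − 1|, which is < eps once |s − 1| < eps/3.
Take delta = min(1, eps/3). If 0 < |s − 1| < delta then both bounds hold and |s² − 1| ≤ 3|s − 1| < 3·(eps/3) = eps.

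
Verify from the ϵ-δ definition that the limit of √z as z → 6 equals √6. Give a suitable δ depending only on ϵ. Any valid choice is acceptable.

Let ϵ > 0 be given. We want δ > 0 such that 0 < |z − 6| < δ implies |√z − √6| < ϵ.
Multiplying by the conjugate, |√z − √6| = |z − 6|/(√z + √6).
Restrict δ ≤ 6 so that |z − 6| < 6 forces z > 0, and then √z + √6 > √6.
Hence |√z − √6| < |z − 6|/√6, which is < ϵ once |z − 6| < √6·ϵ.
Take δ = min(6, √6·ϵ). If 0 < |z − 6| < δ then z > 0 and |√z − √6| < |z − 6|/√6 < ϵ.

δ = min(6, √6·ϵ)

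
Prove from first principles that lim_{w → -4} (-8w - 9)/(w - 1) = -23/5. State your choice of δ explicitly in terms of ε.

δ = min(5/2, (25/34)ε)

Let ε > 0. We want δ > 0 with 0 < |w + 4| < δ ⇒ |(-8w - 9)/(w - 1) + 23/5| < ε.
Combining over a common denominator, (-8w - 9)/(w - 1) + 23/5 = [(-8w - 9)·(-5) − 23·(w - 1)] / [(-5)·(w - 1)] = 17(w + 4) / ((-5)(w - 1)).
So |(-8w - 9)/(w - 1) + 23/5| = 17|w + 4| / (5·|w − 1|).
Require δ ≤ 5/2, so |w − 1| ≥ |-5| − |w + 4| > 5 − 5/2 = 5/2.
Hence |(-8w - 9)/(w - 1) + 23/5| < 17|w + 4|/(5·(5/2)) = (34/25)|w + 4|, which is < ε once |w + 4| < (25/34)ε.
Take δ = min(5/2, (25/34)ε). Then 0 < |w + 4| < δ forces both bounds, so |(-8w - 9)/(w - 1) + 23/5| < ε.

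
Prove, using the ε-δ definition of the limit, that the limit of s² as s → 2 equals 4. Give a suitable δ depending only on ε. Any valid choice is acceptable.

δ = min(1, ε/5)

Let ε > 0. We seek δ > 0 with 0 < |s − 2| < δ ⇒ |s² − 4| < ε.
Factor: s² − 4 = (s − 2)(s + 2), so |s² − 4| = |s − 2|·|s + 2|.
Impose δ ≤ 1 so that |s| < 3; then |s + 2| ≤ 5.
Hence |s² − 4| ≤ 5|s − 2|, which is < ε once |s − 2| < ε/5.
Take δ = min(1, ε/5). If 0 < |s − 2| < δ then both bounds hold and |s² − 4| ≤ 5|s − 2| < 5·(ε/5) = ε.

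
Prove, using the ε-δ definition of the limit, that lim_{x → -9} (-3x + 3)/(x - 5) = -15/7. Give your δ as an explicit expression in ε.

δ = min(7, (49/6)ε)

Let ε > 0. We want δ > 0 with 0 < |x + 9| < δ ⇒ |(-3x + 3)/(x - 5) + 15/7| < ε.
Combining over a common denominator, (-3x + 3)/(x - 5) + 15/7 = [(-3x + 3)·(-14) − 30·(x - 5)] / [(-14)·(x - 5)] = 12(x + 9) / ((-14)(x - 5)).
So |(-3x + 3)/(x - 5) + 15/7| = 12|x + 9| / (14·|x − 5|).
Restrict δ ≤ 7. Then |x + 9| < 7 gives |x − 5| = |(x + 9) + (-14)| ≥ 14 − 7 = 7.
Hence |(-3x + 3)/(x - 5) + 15/7| < 12|x + 9|/(14·7) = (6/49)|x + 9|, which is < ε once |x + 9| < (49/6)ε.
Take δ = min(7, (49/6)ε). Then 0 < |x + 9| < δ forces both bounds, so |(-3x + 3)/(x - 5) + 15/7| < ε.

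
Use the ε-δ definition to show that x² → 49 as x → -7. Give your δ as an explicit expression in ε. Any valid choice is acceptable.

δ = min(2, ε/16)

Suppose ε > 0. We seek δ > 0 with 0 < |x + 7| < δ ⇒ |x² − 49| < ε.
Factor: x² − 49 = (x + 7)(x - 7), so |x² − 49| = |x + 7|·|x - 7|.
Impose δ ≤ 2 so that |x| < 9; then |x - 7| ≤ 16.
Hence |x² − 49| ≤ 16|x + 7|, which is < ε once |x + 7| < ε/16.
Take δ = min(2, ε/16). If 0 < |x + 7| < δ then both bounds hold and |x² − 49| ≤ 16|x + 7| < 16·(ε/16) = ε.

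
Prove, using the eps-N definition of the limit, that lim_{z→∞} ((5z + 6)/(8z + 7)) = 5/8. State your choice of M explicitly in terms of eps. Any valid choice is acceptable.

Let eps > 0 be given. We seek M > 0 such that z > M implies |(5z + 6)/(8z + 7) − (5/8)| < eps.
(5z + 6)/(8z + 7) − (5/8) = (8(5z + 6) − 5(8z + 7)) / (8(8z + 7)) = 13/(8(8z + 7)).
For z > 0 we have 8z + 7 > 8z, so |(5z + 6)/(8z + 7) − (5/8)| = 13/(8(8z + 7)) < 13/(8·8z) = (13/64)/z.
Thus |(5z + 6)/(8z + 7) − (5/8)| < eps whenever z > (13/64)/eps.
Take M = (13/64)/eps. If z > M then |(5z + 6)/(8z + 7) − (5/8)| < (13/64)/z < eps.

M = (13/64)/eps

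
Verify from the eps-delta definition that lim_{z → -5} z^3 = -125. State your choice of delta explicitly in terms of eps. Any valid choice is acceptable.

delta = min(1, eps/91)

Suppose eps > 0. We seek delta > 0 with 0 < |z + 5| < delta ⇒ |z^3 + 125| < eps.
Factor: z^3 + 125 = (z + 5)(z^2 - 5z + 25), so |z^3 + 125| = |z + 5|·|z^2 - 5z + 25|.
Restrict delta ≤ 1. Then |z + 5| < 1 gives |z| < 6, so by the triangle inequality |z^2 - 5z + 25| ≤ 6^2 + 5·6 + 25 = 91.
Hence |z^3 + 125| ≤ 91|z + 5|, which is < eps once |z + 5| < eps/91.
Take delta = min(1, eps/91). If 0 < |z + 5| < delta then both bounds hold and |z^3 + 125| ≤ 91|z + 5| < 91·(eps/91) = eps.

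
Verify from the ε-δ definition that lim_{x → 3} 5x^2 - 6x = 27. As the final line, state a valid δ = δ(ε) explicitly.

Fix ε > 0. We want δ > 0 such that 0 < |x − 3| < δ implies |(5x^2 - 6x) − 27| < ε.
(5x^2 - 6x) − 27 = 5x^2 - 6x - 27 = (x − 3)(5x + 9).
So |(5x^2 - 6x) − 27| = |x − 3|·|5x + 9|.
Require δ ≤ 1. Then |x − 3| < 1 gives |x| < 4, and by the triangle inequality |5x + 9| ≤ 5·4 + 9 = 29.
Hence |(5x^2 - 6x) − 27| ≤ 29|x − 3| < ε provided |x − 3| < ε/29.
Take δ = min(1, ε/29). Then 0 < |x − 3| < δ gives both |x − 3| < 1 and |x − 3| < ε/29, so |(5x^2 - 6x) − 27| < ε.

δ = min(1, ε/29)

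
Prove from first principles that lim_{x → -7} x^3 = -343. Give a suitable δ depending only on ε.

Let ε > 0. We seek δ > 0 with 0 < |x + 7| < δ ⇒ |x^3 + 343| < ε.
Factor: x^3 + 343 = (x + 7)(x^2 - 7x + 49), so |x^3 + 343| = |x + 7|·|x^2 - 7x + 49|.
Impose δ ≤ 1 so that |x| < 8; then |x^2 - 7x + 49| ≤ 169.
Hence |x^3 + 343| ≤ 169|x + 7|, which is < ε once |x + 7| < ε/169.
Take δ = min(1, ε/169). If 0 < |x + 7| < δ then both bounds hold and |x^3 + 343| ≤ 169|x + 7| < 169·(ε/169) = ε.

δ = min(1, ε/169)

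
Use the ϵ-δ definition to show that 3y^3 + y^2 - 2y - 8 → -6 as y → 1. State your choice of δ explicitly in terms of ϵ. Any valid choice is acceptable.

Suppose ϵ > 0. We want δ > 0 such that 0 < |y − 1| < δ implies |(3y^3 + y^2 - 2y - 8) + 6| < ϵ.
(3y^3 + y^2 - 2y - 8) + 6 = 3y^3 + y^2 - 2y - 2 = (y − 1)(3y^2 + 4y + 2).
So |(3y^3 + y^2 - 2y - 8) + 6| = |y − 1|·|3y^2 + 4y + 2|.
Assume first that |y − 1| < 2, so |y| < 3. Then |3y^2 + 4y + 2| ≤ 3·3^2 + 4·3 + 2 = 41.
Hence |(3y^3 + y^2 - 2y - 8) + 6| ≤ 41|y − 1| < ϵ provided |y − 1| < ϵ/41.
Choosing δ = min(2, ϵ/41) ensures both conditions, hence |(3y^3 + y^2 - 2y - 8) + 6| < ϵ.

δ = min(2, ϵ/41)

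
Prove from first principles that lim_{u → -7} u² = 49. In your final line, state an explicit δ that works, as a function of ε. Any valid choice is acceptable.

δ = min(2, ε/16)

Let ε > 0 be given. We seek δ > 0 with 0 < |u + 7| < δ ⇒ |u² − 49| < ε.
Factor: u² − 49 = (u + 7)(u - 7), so |u² − 49| = |u + 7|·|u - 7|.
Restrict δ ≤ 2. Then |u + 7| < 2 gives |u| < 9, so by the triangle inequality |u - 7| ≤ 9 + 7 = 16.
Hence |u² − 49| ≤ 16|u + 7|, which is < ε once |u + 7| < ε/16.
Take δ = min(2, ε/16). If 0 < |u + 7| < δ then both bounds hold and |u² − 49| ≤ 16|u + 7| < 16·(ε/16) = ε.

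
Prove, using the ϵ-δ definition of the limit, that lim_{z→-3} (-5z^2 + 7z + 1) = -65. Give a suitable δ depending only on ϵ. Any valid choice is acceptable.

Let ϵ > 0 be given. We want δ > 0 such that 0 < |z + 3| < δ implies |(-5z^2 + 7z + 1) + 65| < ϵ.
(-5z^2 + 7z + 1) + 65 = -5z^2 + 7z + 66 = (z + 3)(-5z + 22).
So |(-5z^2 + 7z + 1) + 65| = |z + 3|·|-5z + 22|.
Assume first that |z + 3| < 1, so |z| < 4. Then |-5z + 22| ≤ 5·4 + 22 = 42.
Hence |(-5z^2 + 7z + 1) + 65| ≤ 42|z + 3| < ϵ provided |z + 3| < ϵ/42.
Choosing δ = min(1, ϵ/42) ensures both conditions, hence |(-5z^2 + 7z + 1) + 65| < ϵ.

δ = min(1, ϵ/42)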